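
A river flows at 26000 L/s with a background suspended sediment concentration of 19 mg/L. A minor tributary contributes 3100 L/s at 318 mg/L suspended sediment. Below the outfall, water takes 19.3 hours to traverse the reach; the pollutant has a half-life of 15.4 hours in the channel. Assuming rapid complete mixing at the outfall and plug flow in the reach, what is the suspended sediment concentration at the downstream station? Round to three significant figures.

Flow-weighted average: C = (26000·19.00 + 3100·318.0) / 29100 = 1480000/29100 = 50.85 mg/L.
Half-life 15.4 h → k = ln 2 / 15.4 = 0.04501 h⁻¹ = 1.080 d⁻¹.
First-order decay: C = 50.85·exp(−k·t) = 50.85·0.4195 = 21.33 mg/L.

21.3 mg/L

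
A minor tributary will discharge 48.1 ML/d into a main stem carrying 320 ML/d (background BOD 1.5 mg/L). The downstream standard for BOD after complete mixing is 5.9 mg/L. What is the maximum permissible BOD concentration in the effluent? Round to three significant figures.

At the limit, (Qr·Cr + Qe·Cₑ)/(Qr + Qe) = 5.9:
Cₑ = (368.1·5.9 − 320.0·1.500) / 48.10 = 35.17 mg/L.

35.2 mg/L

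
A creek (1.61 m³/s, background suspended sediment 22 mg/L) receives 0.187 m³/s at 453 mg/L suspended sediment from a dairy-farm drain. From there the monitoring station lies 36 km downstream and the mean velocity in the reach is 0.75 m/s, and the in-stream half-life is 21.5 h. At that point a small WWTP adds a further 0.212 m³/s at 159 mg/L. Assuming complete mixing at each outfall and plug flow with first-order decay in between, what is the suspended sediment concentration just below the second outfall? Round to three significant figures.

Mixed concentration C = ΣQC/ΣQ = (1.610·22.00 + 0.1870·453.0) / 1.797 = 120.1/1.797 = 66.85 mg/L; combined flow 1.797 m³/s.
Travel time t = 36·1000 / 0.75 = 48000 s = 13.33 h.
Half-life 21.5 h → k = ln 2 / 21.5 = 0.03224 h⁻¹ = 0.7737 d⁻¹.
After decay, C = 66.85 × e^(−kt) = 66.85 × 0.6506 = 43.49 mg/L.
At the second outfall, C = (1.797·43.49 + 0.2120·159.0) / (1.797 + 0.2120) = 55.68 mg/L.

55.7 mg/L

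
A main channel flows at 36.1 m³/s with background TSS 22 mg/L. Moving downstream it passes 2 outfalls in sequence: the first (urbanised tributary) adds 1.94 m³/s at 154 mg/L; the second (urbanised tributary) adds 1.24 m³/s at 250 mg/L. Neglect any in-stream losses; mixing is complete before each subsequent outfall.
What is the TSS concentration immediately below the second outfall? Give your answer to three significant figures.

Outfall 1: combined Q = 38.04 m³/s; C = (36.10·22.00 + 1.940·154.0)/38.04 = 28.73 mg/L.
Outfall 2: combined Q = 39.28 m³/s; C = (38.04·28.73 + 1.240·250.0)/39.28 = 35.72 mg/L.

35.7 mg/L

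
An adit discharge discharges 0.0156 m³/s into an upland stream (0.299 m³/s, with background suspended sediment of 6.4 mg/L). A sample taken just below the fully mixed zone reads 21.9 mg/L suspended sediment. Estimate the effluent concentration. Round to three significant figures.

Mass balance: 0.2990·6.400 + 0.01560·Cₑ = 0.3146·21.90
→ Cₑ = (0.3146·21.90 − 0.2990·6.400) / 0.01560 = 319.0 mg/L.

319 mg/L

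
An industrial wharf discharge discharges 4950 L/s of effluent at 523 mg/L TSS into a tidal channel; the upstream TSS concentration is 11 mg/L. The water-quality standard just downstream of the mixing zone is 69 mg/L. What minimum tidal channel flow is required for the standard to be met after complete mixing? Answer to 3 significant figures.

38700 L/s

Set C_mix = 69: (Q·11.00 + 4950·523.0) / (Q + 4950) = 69
→ Q = 4950·(523.0 − 69)/(69 − 11.00) = 38750 L/s.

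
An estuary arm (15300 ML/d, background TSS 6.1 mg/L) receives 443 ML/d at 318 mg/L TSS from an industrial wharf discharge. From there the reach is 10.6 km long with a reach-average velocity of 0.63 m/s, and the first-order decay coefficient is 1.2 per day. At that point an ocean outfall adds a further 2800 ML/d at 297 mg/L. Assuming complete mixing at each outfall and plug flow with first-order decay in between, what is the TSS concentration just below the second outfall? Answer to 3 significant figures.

Flow-weighted average: C = (15300·6.100 + 443.0·318.0) / 15740 = 234200/15740 = 14.88 mg/L; combined flow 15740 ML/d.
Travel time t = 10.6·1000 / 0.63 = 16830 s = 4.674 h.
Decay over the reach: 14.88·exp(−kt) = 14.88·0.7916 = 11.78 mg/L.
Second outfall: C = (15740·11.78 + 2800·297.0)/18540 = 54.85 mg/L.

54.8 mg/L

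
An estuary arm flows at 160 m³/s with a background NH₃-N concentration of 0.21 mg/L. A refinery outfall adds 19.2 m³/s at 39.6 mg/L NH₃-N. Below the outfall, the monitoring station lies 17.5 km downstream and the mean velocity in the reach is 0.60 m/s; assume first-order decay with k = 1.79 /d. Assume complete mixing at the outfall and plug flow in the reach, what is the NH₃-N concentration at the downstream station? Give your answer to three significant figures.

Mass balance: C = (160.0·0.2100 + 19.20·39.60) / 179.2 = 793.9/179.2 = 4.430 mg/L.
Travel time t = 17.5·1000 / 0.60 = 29170 s = 8.102 h.
After decay, C = 4.430 × e^(−kt) = 4.430 × 0.5465 = 2.421 mg/L.

2.42 mg/L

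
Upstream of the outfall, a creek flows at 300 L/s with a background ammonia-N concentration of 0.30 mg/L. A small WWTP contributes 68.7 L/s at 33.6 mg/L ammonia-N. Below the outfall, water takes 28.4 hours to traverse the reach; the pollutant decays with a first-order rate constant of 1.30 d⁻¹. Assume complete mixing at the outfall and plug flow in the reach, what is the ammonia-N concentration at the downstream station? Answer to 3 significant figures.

1.40 mg/L

After mixing, C = (300.0·0.3000 + 68.70·33.60) / 368.7 = 2398/368.7 = 6.505 mg/L.
After decay, C = 6.505 × e^(−kt) = 6.505 × 0.2147 = 1.397 mg/L.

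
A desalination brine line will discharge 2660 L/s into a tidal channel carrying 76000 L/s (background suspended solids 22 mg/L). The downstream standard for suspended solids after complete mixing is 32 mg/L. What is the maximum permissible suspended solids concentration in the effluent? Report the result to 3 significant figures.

318 mg/L

At the limit, (Qr·Cr + Qe·Cₑ)/(Qr + Qe) = 32:
Cₑ = (78660·32 − 76000·22.00) / 2660 = 317.7 mg/L.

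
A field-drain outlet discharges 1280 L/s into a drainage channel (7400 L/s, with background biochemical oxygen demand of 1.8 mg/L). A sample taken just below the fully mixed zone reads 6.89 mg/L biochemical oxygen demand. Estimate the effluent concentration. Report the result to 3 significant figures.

Mass balance: 7400·1.800 + 1280·Cₑ = 8680·6.890
→ Cₑ = (8680·6.890 − 7400·1.800) / 1280 = 36.32 mg/L.

36.3 mg/L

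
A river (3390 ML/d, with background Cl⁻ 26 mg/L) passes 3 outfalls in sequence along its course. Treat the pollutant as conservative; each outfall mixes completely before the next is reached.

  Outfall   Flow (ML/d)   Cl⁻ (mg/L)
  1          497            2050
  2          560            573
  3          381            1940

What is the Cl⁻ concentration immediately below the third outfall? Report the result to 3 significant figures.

449 mg/L

Outfall 1: combined Q = 3887 ML/d; C = (3390·26.00 + 497.0·2050)/3887 = 284.8 mg/L.
Outfall 2: combined Q = 4447 ML/d; C = (3887·284.8 + 560.0·573.0)/4447 = 321.1 mg/L.
Outfall 3: combined Q = 4828 ML/d; C = (4447·321.1 + 381.0·1940)/4828 = 448.8 mg/L.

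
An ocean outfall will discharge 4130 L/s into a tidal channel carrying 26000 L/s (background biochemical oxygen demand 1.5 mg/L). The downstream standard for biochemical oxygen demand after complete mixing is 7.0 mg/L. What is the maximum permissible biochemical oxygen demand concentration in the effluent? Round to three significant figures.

41.6 mg/L

At the limit, (Qr·Cr + Qe·Cₑ)/(Qr + Qe) = 7.0:
Cₑ = (30130·7.0 − 26000·1.500) / 4130 = 41.62 mg/L.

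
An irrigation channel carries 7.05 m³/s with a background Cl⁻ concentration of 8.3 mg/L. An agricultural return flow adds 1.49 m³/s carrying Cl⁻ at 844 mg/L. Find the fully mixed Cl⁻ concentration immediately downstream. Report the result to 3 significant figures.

Conservation of mass: C = (7.050·8.300 + 1.490·844.0) / 8.540 = 1316/8.540 = 154.1 mg/L.

154 mg/L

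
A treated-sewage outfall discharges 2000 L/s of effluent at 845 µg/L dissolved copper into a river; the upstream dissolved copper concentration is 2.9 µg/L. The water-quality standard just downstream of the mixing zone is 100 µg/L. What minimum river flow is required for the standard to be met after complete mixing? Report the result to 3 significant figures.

Set C_mix = 100: (Q·2.900 + 2000·845.0) / (Q + 2000) = 100
→ Q = 2000·(845.0 − 100)/(100 − 2.900) = 15350 L/s.

15300 L/s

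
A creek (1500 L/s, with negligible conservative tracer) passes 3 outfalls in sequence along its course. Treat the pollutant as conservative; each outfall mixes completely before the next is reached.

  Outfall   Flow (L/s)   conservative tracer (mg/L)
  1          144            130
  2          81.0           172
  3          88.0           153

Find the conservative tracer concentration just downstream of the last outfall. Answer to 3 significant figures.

25.4 mg/L

Outfall 1: combined Q = 1644 L/s; C = (1500·0 + 144.0·130.0)/1644 = 11.39 mg/L.
Outfall 2: combined Q = 1725 L/s; C = (1644·11.39 + 81.00·172.0)/1725 = 18.93 mg/L.
Outfall 3: combined Q = 1813 L/s; C = (1725·18.93 + 88.00·153.0)/1813 = 25.44 mg/L.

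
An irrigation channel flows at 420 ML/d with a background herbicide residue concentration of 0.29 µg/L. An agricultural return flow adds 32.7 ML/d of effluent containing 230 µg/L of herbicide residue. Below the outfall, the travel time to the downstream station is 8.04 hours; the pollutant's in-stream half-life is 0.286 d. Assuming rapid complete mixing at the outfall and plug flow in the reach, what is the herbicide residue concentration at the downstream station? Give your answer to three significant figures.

After mixing, C = (420.0·0.2900 + 32.70·230.0) / 452.7 = 7643/452.7 = 16.88 µg/L.
Half-life 0.286 d → k = ln 2 / 0.286 = 2.424 d⁻¹.
First-order decay: C = 16.88·exp(−k·t) = 16.88·0.4440 = 7.496 µg/L.

7.50 µg/L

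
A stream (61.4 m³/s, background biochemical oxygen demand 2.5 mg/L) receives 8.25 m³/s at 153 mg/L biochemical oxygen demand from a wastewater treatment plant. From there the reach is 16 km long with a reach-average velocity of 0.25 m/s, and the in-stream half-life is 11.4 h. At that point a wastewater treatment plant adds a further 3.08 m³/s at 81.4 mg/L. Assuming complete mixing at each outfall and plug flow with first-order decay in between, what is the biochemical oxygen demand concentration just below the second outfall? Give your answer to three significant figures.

10.1 mg/L

Flow-weighted average: C = (61.40·2.500 + 8.250·153.0) / 69.65 = 1416/69.65 = 20.33 mg/L; combined flow 69.65 m³/s.
Travel time t = 16·1000 / 0.25 = 64000 s = 17.78 h.
Half-life 11.4 h → k = ln 2 / 11.4 = 0.06080 h⁻¹ = 1.459 d⁻¹.
Applying C = C₀e^(−kt): 20.33 × 0.3393 = 6.896 mg/L.
Second outfall: C = (69.65·6.896 + 3.080·81.40)/72.73 = 10.05 mg/L.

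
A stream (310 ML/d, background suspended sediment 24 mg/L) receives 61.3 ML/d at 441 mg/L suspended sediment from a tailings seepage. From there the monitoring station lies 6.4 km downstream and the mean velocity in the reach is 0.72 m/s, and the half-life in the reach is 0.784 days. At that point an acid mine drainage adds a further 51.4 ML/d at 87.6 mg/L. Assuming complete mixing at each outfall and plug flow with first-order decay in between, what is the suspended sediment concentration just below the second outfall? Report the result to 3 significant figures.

Conservation of mass: C = (310.0·24.00 + 61.30·441.0) / 371.3 = 34470/371.3 = 92.84 mg/L; combined flow 371.3 ML/d.
Travel time t = 6.4·1000 / 0.72 = 8889 s = 2.469 h.
Half-life 0.784 d → k = ln 2 / 0.784 = 0.8841 d⁻¹.
First-order decay: C = 92.84·exp(−k·t) = 92.84·0.9131 = 84.77 mg/L.
Second outfall: C = (371.3·84.77 + 51.40·87.60)/422.7 = 85.12 mg/L.

85.1 mg/L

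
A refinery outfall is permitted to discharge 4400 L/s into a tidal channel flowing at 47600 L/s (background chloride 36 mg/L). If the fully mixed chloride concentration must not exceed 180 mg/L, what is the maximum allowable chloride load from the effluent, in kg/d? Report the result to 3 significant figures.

661000 kg/d

Mass balance at the limit: 47600·36.00 + 4400·Cₑ = 52000·180 → Cₑ = 1738 mg/L.
4400 L/s = 4.400 m³/s. Load = 4.400 m³/s × 1738 g/m³ × 86 400 s/d = 660600 kg/d.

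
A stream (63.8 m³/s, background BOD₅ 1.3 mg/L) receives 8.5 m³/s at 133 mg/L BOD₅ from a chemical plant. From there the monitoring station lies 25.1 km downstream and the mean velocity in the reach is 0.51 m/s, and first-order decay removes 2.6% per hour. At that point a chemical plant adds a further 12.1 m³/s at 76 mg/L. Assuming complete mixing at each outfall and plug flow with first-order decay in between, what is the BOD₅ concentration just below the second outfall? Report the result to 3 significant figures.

20.9 mg/L

Flow-weighted average: C = (63.80·1.300 + 8.500·133.0) / 72.30 = 1213/72.30 = 16.78 mg/L; combined flow 72.30 m³/s.
Travel time t = 25.1·1000 / 0.51 = 49220 s = 13.67 h.
2.6%/h lost → k = −ln(1 − 0.026) = 0.02634 h⁻¹.
Decay over the reach: 16.78·exp(−kt) = 16.78·0.6976 = 11.71 mg/L.
At the second outfall, C = (72.30·11.71 + 12.10·76.00) / (72.30 + 12.10) = 20.92 mg/L.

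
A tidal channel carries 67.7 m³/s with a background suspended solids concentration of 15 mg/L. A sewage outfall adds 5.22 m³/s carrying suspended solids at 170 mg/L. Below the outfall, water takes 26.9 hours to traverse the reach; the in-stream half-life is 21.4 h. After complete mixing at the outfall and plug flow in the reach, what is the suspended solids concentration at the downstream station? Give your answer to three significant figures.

Flow-weighted average: C = (67.70·15.00 + 5.220·170.0) / 72.92 = 1903/72.92 = 26.10 mg/L.
Half-life 21.4 h → k = ln 2 / 21.4 = 0.03239 h⁻¹ = 0.7774 d⁻¹.
Decay over the reach: 26.10·exp(−kt) = 26.10·0.4184 = 10.92 mg/L.

10.9 mg/L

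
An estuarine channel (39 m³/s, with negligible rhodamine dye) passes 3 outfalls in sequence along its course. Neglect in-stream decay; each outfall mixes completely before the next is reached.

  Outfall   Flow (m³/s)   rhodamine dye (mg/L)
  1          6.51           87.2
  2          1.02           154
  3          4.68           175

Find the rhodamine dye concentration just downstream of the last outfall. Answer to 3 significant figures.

30.1 mg/L

Outfall 1: combined Q = 45.51 m³/s; C = (39.00·0 + 6.510·87.20)/45.51 = 12.47 mg/L.
Outfall 2: combined Q = 46.53 m³/s; C = (45.51·12.47 + 1.020·154.0)/46.53 = 15.58 mg/L.
Outfall 3: combined Q = 51.21 m³/s; C = (46.53·15.58 + 4.680·175.0)/51.21 = 30.15 mg/L.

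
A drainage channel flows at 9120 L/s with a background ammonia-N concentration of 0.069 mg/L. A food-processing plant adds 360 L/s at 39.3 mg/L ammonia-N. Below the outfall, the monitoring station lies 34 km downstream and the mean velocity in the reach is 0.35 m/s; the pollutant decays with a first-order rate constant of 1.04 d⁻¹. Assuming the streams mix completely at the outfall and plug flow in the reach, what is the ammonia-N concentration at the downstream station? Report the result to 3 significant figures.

Conservation of mass: C = (9120·0.06900 + 360.0·39.30) / 9480 = 14780/9480 = 1.559 mg/L.
Travel time t = 34·1000 / 0.35 = 97140 s = 26.98 h.
First-order decay: C = 1.559·exp(−k·t) = 1.559·0.3106 = 0.4841 mg/L.

0.484 mg/L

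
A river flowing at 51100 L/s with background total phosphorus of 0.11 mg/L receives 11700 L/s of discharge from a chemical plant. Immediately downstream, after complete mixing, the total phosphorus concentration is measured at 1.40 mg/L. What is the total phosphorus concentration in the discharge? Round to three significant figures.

7.03 mg/L

Mass balance: 51100·0.1100 + 11700·Cₑ = 62800·1.400
→ Cₑ = (62800·1.400 − 51100·0.1100) / 11700 = 7.034 mg/L.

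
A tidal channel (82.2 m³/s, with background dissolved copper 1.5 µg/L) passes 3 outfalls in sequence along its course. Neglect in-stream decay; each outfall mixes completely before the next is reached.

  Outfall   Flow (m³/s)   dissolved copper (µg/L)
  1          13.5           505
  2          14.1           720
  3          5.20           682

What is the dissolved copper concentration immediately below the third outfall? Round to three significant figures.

179 µg/L

Outfall 1: combined Q = 95.70 m³/s; C = (82.20·1.500 + 13.50·505.0)/95.70 = 72.53 µg/L.
Outfall 2: combined Q = 109.8 m³/s; C = (95.70·72.53 + 14.10·720.0)/109.8 = 155.7 µg/L.
Outfall 3: combined Q = 115.0 m³/s; C = (109.8·155.7 + 5.200·682.0)/115.0 = 179.5 µg/L.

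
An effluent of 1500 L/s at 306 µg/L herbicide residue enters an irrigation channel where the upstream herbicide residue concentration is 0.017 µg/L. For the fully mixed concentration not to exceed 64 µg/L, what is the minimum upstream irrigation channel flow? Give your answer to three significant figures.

Set C_mix = 64: (Q·0.01700 + 1500·306.0) / (Q + 1500) = 64
→ Q = 1500·(306.0 − 64)/(64 − 0.01700) = 5673 L/s.

5670 L/s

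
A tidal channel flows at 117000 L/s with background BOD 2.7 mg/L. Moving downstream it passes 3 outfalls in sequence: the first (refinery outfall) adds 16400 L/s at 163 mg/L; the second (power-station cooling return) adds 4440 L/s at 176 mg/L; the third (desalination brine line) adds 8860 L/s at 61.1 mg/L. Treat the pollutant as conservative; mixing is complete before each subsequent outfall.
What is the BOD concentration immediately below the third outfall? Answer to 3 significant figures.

29.4 mg/L

Below outfall 1: Q → 133400 L/s, C = (117000·2.700 + 16400·163.0)/133400 = 22.41 mg/L.
Below outfall 2: Q → 137800 L/s, C = (133400·22.41 + 4440·176.0)/137800 = 27.35 mg/L.
Below outfall 3: Q → 146700 L/s, C = (137800·27.35 + 8860·61.10)/146700 = 29.39 mg/L.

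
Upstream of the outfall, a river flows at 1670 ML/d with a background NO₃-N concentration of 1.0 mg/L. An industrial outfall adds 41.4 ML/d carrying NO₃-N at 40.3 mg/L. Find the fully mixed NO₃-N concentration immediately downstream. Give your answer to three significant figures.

Flow-weighted average: C = (1670·1.000 + 41.40·40.30) / 1711 = 3338/1711 = 1.951 mg/L.

1.95 mg/L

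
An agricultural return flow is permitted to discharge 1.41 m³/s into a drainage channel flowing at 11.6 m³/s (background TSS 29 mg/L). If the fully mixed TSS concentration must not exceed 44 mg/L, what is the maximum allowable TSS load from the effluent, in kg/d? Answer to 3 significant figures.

20400 kg/d

Mass balance at the limit: 11.60·29.00 + 1.410·Cₑ = 13.01·44 → Cₑ = 167.4 mg/L.
Load = 1.410 m³/s × 167.4 g/m³ × 86 400 s/d = 20390 kg/d.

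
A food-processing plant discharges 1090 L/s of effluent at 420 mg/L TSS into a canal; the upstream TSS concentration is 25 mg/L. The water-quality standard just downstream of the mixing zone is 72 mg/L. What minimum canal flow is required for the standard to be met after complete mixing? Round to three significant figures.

Set C_mix = 72: (Q·25.00 + 1090·420.0) / (Q + 1090) = 72
→ Q = 1090·(420.0 − 72)/(72 − 25.00) = 8071 L/s.

8070 L/s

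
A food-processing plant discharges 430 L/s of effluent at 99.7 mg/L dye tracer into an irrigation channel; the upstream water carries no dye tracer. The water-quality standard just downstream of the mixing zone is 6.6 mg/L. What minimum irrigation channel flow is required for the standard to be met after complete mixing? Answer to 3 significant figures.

6070 L/s

Set C_mix = 6.6: (Q·0 + 430.0·99.70) / (Q + 430.0) = 6.6
→ Q = 430.0·(99.70 − 6.6)/(6.6 − 0) = 6066 L/s.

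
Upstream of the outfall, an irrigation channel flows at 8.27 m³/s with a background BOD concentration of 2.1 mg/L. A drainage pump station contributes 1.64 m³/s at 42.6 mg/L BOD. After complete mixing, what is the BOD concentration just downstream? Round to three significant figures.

8.80 mg/L

Mixed concentration C = ΣQC/ΣQ = (8.270·2.100 + 1.640·42.60) / 9.910 = 87.23/9.910 = 8.802 mg/L.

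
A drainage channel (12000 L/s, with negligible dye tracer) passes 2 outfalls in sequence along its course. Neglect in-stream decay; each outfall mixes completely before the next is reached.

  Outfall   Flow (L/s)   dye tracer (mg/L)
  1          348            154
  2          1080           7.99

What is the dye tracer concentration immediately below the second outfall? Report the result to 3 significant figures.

Below outfall 1: Q → 12350 L/s, C = (12000·0 + 348.0·154.0)/12350 = 4.340 mg/L.
Below outfall 2: Q → 13430 L/s, C = (12350·4.340 + 1080·7.990)/13430 = 4.634 mg/L.

4.63 mg/L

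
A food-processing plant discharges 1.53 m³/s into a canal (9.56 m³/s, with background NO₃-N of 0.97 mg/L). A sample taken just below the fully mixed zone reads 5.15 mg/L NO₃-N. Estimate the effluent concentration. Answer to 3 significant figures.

31.3 mg/L

Mass balance: 9.560·0.9700 + 1.530·Cₑ = 11.09·5.150
→ Cₑ = (11.09·5.150 − 9.560·0.9700) / 1.530 = 31.27 mg/L.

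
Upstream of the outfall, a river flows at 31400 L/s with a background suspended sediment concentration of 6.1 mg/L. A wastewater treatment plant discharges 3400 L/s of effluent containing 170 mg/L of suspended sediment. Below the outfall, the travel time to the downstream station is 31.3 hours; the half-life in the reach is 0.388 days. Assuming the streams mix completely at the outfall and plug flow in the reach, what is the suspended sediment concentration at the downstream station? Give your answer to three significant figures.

2.15 mg/L

Mixed concentration C = ΣQC/ΣQ = (31400·6.100 + 3400·170.0) / 34800 = 769500/34800 = 22.11 mg/L.
Half-life 0.388 d → k = ln 2 / 0.388 = 1.786 d⁻¹.
Applying C = C₀e^(−kt): 22.11 × 0.09731 = 2.152 mg/L.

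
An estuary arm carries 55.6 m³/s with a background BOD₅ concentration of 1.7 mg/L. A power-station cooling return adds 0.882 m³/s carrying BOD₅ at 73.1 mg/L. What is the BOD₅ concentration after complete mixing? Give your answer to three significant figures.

Mass balance: C = (55.60·1.700 + 0.8820·73.10) / 56.48 = 159.0/56.48 = 2.815 mg/L.

2.81 mg/L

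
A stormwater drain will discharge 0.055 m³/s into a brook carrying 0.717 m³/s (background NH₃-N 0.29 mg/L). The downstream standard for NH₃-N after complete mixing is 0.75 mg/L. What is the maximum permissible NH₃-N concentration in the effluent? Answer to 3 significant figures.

At the limit, (Qr·Cr + Qe·Cₑ)/(Qr + Qe) = 0.75:
Cₑ = (0.7720·0.75 − 0.7170·0.2900) / 0.05500 = 6.747 mg/L.

6.75 mg/L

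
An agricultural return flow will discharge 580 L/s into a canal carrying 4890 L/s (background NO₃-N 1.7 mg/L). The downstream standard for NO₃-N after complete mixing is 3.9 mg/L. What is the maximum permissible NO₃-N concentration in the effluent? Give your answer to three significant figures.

22.4 mg/L

At the limit, (Qr·Cr + Qe·Cₑ)/(Qr + Qe) = 3.9:
Cₑ = (5470·3.9 − 4890·1.700) / 580.0 = 22.45 mg/L.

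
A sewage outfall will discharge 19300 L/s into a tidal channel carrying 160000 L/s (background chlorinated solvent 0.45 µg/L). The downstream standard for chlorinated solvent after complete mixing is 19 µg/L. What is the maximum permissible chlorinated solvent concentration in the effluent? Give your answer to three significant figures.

At the limit, (Qr·Cr + Qe·Cₑ)/(Qr + Qe) = 19:
Cₑ = (179300·19 − 160000·0.4500) / 19300 = 172.8 µg/L.

173 µg/L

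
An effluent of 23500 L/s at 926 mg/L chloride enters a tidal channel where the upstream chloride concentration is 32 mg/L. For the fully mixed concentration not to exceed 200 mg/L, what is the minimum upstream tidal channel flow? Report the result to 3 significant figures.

102000 L/s

Set C_mix = 200: (Q·32.00 + 23500·926.0) / (Q + 23500) = 200
→ Q = 23500·(926.0 − 200)/(200 − 32.00) = 101600 L/s.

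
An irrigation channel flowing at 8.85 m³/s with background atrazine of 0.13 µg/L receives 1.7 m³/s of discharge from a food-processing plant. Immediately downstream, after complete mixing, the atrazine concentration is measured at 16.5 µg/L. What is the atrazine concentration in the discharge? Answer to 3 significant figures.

Mass balance: 8.850·0.1300 + 1.700·Cₑ = 10.55·16.50
→ Cₑ = (10.55·16.50 − 8.850·0.1300) / 1.700 = 101.7 µg/L.

102 µg/L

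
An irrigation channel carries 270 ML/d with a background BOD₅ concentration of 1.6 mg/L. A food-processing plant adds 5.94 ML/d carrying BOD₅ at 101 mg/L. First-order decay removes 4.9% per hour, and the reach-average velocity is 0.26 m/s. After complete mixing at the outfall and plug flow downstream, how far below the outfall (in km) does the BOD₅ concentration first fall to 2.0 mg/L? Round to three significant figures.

11.7 km

Conservation of mass: C = (270.0·1.600 + 5.940·101.0) / 275.9 = 1032/275.9 = 3.740 mg/L.
4.9%/h lost → k = −ln(1 − 0.049) = 0.05024 h⁻¹.
Set 3.740·exp(−k·t) = 2.0 → t = ln(3.740/2.0)/k = 44850 s = 12.46 h.
Distance = v·t = 0.26·44850 = 11660 m = 11.66 km.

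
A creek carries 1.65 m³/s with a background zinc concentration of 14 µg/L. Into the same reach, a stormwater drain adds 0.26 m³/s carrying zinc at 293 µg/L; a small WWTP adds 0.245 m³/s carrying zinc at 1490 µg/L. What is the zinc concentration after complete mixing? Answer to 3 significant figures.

Flow-weighted average: C = (1.650·14.00 + 0.2600·293.0 + 0.2450·1490) / 2.155 = 464.3/2.155 = 215.5 µg/L.

215 µg/L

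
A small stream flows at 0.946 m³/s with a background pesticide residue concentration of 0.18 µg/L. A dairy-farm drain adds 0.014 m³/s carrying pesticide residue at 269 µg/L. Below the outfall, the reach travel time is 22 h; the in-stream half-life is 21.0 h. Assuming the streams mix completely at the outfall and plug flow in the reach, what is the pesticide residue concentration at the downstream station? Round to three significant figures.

After mixing, C = (0.9460·0.1800 + 0.01400·269.0) / 0.9600 = 3.936/0.9600 = 4.100 µg/L.
Half-life 21.0 h → k = ln 2 / 21.0 = 0.03301 h⁻¹ = 0.7922 d⁻¹.
Decay over the reach: 4.100·exp(−kt) = 4.100·0.4838 = 1.984 µg/L.

1.98 µg/L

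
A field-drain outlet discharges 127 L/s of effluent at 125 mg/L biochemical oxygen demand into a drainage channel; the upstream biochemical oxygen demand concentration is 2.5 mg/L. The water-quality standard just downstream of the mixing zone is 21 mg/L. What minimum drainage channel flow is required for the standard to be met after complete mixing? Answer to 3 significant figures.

714 L/s

Set C_mix = 21: (Q·2.500 + 127.0·125.0) / (Q + 127.0) = 21
→ Q = 127.0·(125.0 − 21)/(21 − 2.500) = 713.9 L/s.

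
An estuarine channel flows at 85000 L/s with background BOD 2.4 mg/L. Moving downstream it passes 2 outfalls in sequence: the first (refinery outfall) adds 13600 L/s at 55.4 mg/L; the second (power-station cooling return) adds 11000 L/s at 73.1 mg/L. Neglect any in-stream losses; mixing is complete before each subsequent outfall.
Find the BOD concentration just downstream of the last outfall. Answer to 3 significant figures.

After outfall 1: Q = 85000 + 13600 = 98600 L/s; C = (85000·2.400 + 13600·55.40)/98600 = 9.710 mg/L.
After outfall 2: Q = 98600 + 11000 = 109600 L/s; C = (98600·9.710 + 11000·73.10)/109600 = 16.07 mg/L.

16.1 mg/L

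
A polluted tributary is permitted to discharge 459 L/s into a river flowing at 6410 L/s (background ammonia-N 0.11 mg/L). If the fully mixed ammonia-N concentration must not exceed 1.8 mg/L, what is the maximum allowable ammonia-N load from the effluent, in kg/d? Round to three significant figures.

1010 kg/d

Mass balance at the limit: 6410·0.1100 + 459.0·Cₑ = 6869·1.8 → Cₑ = 25.40 mg/L.
459.0 L/s = 0.4590 m³/s. Load = 0.4590 m³/s × 25.40 g/m³ × 86 400 s/d = 1007 kg/d.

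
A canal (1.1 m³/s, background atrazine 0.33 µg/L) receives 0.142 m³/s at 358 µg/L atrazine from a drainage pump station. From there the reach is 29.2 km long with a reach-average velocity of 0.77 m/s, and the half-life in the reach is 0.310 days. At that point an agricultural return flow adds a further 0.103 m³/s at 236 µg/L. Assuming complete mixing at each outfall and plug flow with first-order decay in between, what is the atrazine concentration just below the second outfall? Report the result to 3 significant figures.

32.3 µg/L

Mass balance: C = (1.100·0.3300 + 0.1420·358.0) / 1.242 = 51.20/1.242 = 41.22 µg/L; combined flow 1.242 m³/s.
Travel time t = 29.2·1000 / 0.77 = 37920 s = 10.53 h.
Half-life 0.310 d → k = ln 2 / 0.310 = 2.236 d⁻¹.
Decay over the reach: 41.22·exp(−kt) = 41.22·0.3748 = 15.45 µg/L.
At the second outfall, C = (1.242·15.45 + 0.1030·236.0) / (1.242 + 0.1030) = 32.34 µg/L.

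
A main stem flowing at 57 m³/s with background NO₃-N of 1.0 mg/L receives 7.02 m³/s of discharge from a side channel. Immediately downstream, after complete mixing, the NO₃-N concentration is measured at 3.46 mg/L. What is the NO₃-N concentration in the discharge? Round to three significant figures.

Mass balance: 57.00·1.000 + 7.020·Cₑ = 64.02·3.460
→ Cₑ = (64.02·3.460 − 57.00·1.000) / 7.020 = 23.43 mg/L.

23.4 mg/L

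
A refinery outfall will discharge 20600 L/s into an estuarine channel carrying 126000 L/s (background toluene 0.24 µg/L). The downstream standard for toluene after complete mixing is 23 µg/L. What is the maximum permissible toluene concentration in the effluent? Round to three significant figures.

162 µg/L

At the limit, (Qr·Cr + Qe·Cₑ)/(Qr + Qe) = 23:
Cₑ = (146600·23 − 126000·0.2400) / 20600 = 162.2 µg/L.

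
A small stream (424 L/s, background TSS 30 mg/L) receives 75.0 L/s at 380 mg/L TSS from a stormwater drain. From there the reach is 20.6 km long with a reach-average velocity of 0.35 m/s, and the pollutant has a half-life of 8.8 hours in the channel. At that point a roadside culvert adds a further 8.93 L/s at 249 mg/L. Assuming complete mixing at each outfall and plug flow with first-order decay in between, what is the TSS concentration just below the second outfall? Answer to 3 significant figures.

Mass balance: C = (424.0·30.00 + 75.00·380.0) / 499.0 = 41220/499.0 = 82.61 mg/L; combined flow 499.0 L/s.
Travel time t = 20.6·1000 / 0.35 = 58860 s = 16.35 h.
Half-life 8.8 h → k = ln 2 / 8.8 = 0.07877 h⁻¹ = 1.890 d⁻¹.
First-order decay: C = 82.61·exp(−k·t) = 82.61·0.2759 = 22.79 mg/L.
Second outfall: C = (499.0·22.79 + 8.930·249.0)/507.9 = 26.77 mg/L.

26.8 mg/L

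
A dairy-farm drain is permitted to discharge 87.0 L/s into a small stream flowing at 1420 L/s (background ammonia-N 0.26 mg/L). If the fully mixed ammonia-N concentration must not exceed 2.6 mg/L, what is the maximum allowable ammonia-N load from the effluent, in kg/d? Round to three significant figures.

307 kg/d

Mass balance at the limit: 1420·0.2600 + 87.00·Cₑ = 1507·2.6 → Cₑ = 40.79 mg/L.
87.00 L/s = 0.08700 m³/s. Load = 0.08700 m³/s × 40.79 g/m³ × 86 400 s/d = 306.6 kg/d.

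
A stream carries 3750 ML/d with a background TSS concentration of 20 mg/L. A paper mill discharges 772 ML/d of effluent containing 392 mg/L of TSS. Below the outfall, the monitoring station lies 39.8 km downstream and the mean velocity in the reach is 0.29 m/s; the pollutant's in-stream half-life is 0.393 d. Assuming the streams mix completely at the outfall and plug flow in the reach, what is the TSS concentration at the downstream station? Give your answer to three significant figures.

5.07 mg/L

Mass balance: C = (3750·20.00 + 772.0·392.0) / 4522 = 377600/4522 = 83.51 mg/L.
Travel time t = 39.8·1000 / 0.29 = 137200 s = 38.12 h.
Half-life 0.393 d → k = ln 2 / 0.393 = 1.764 d⁻¹.
First-order decay: C = 83.51·exp(−k·t) = 83.51·0.06071 = 5.070 mg/L.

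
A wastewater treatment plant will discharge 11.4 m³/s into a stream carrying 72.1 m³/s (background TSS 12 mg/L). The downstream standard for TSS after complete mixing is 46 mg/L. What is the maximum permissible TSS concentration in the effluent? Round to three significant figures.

261 mg/L

At the limit, (Qr·Cr + Qe·Cₑ)/(Qr + Qe) = 46:
Cₑ = (83.50·46 − 72.10·12.00) / 11.40 = 261.0 mg/L.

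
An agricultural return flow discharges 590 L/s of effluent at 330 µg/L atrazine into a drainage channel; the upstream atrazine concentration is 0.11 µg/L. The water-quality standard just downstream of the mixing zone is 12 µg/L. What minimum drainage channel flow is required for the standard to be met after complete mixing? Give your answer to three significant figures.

15800 L/s

Set C_mix = 12: (Q·0.1100 + 590.0·330.0) / (Q + 590.0) = 12
→ Q = 590.0·(330.0 − 12)/(12 − 0.1100) = 15780 L/s.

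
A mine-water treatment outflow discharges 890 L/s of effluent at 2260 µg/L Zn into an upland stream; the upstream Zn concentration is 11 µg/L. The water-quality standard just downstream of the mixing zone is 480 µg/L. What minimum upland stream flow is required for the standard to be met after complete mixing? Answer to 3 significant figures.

3380 L/s

Set C_mix = 480: (Q·11.00 + 890.0·2260) / (Q + 890.0) = 480
→ Q = 890.0·(2260 − 480)/(480 − 11.00) = 3378 L/s.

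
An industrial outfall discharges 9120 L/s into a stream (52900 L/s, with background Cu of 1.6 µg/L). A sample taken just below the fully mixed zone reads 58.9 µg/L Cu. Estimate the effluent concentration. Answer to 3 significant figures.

Mass balance: 52900·1.600 + 9120·Cₑ = 62020·58.90
→ Cₑ = (62020·58.90 − 52900·1.600) / 9120 = 391.3 µg/L.

391 µg/L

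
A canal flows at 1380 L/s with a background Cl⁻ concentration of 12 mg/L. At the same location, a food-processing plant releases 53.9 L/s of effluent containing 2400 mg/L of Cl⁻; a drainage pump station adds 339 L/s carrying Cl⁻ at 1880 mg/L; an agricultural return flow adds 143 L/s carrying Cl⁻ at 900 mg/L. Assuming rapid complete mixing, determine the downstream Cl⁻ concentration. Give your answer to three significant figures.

Flow-weighted average: C = (1380·12.00 + 53.90·2400 + 339.0·1880 + 143.0·900.0) / 1916 = 911900/1916 = 476.0 mg/L.

476 mg/L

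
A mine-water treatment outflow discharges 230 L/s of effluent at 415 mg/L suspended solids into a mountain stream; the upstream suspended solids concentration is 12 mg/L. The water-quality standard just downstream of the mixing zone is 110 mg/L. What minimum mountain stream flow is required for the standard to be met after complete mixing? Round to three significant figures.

716 L/s

Set C_mix = 110: (Q·12.00 + 230.0·415.0) / (Q + 230.0) = 110
→ Q = 230.0·(415.0 − 110)/(110 − 12.00) = 715.8 L/s.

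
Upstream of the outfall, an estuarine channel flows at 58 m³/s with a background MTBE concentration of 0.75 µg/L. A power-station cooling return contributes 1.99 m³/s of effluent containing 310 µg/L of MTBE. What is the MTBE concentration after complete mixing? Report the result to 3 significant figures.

Mass balance: C = (58.00·0.7500 + 1.990·310.0) / 59.99 = 660.4/59.99 = 11.01 µg/L.

11.0 µg/L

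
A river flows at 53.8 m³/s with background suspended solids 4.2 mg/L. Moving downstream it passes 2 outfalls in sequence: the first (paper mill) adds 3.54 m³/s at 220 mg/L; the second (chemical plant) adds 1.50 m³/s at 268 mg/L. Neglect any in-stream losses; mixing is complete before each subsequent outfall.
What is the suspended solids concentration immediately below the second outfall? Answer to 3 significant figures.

Outfall 1: combined Q = 57.34 m³/s; C = (53.80·4.200 + 3.540·220.0)/57.34 = 17.52 mg/L.
Outfall 2: combined Q = 58.84 m³/s; C = (57.34·17.52 + 1.500·268.0)/58.84 = 23.91 mg/L.

23.9 mg/L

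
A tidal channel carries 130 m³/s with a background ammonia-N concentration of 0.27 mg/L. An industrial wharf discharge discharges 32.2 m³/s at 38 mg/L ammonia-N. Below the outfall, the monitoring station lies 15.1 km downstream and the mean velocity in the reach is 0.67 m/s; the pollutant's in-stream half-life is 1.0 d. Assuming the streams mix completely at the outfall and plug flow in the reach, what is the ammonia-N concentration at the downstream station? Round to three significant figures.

6.48 mg/L

Mass balance: C = (130.0·0.2700 + 32.20·38.00) / 162.2 = 1259/162.2 = 7.760 mg/L.
Travel time t = 15.1·1000 / 0.67 = 22540 s = 6.260 h.
Half-life 1.0 d → k = ln 2 / 1.0 = 0.6931 d⁻¹.
Decay over the reach: 7.760·exp(−kt) = 7.760·0.8346 = 6.477 mg/L.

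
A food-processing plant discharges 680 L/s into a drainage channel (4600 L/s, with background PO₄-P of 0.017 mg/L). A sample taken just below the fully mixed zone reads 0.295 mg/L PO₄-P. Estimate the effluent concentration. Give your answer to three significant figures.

Mass balance: 4600·0.01700 + 680.0·Cₑ = 5280·0.2950
→ Cₑ = (5280·0.2950 − 4600·0.01700) / 680.0 = 2.176 mg/L.

2.18 mg/L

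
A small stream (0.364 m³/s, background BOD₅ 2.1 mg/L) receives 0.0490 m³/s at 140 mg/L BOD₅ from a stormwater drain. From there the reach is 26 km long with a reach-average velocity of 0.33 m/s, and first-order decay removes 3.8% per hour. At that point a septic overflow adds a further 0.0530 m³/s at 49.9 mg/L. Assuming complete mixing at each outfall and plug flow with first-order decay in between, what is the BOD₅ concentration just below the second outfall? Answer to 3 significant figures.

Flow-weighted average: C = (0.3640·2.100 + 0.04900·140.0) / 0.4130 = 7.624/0.4130 = 18.46 mg/L; combined flow 0.4130 m³/s.
Travel time t = 26·1000 / 0.33 = 78790 s = 21.89 h.
3.8%/h lost → k = −ln(1 − 0.038) = 0.03874 h⁻¹.
First-order decay: C = 18.46·exp(−k·t) = 18.46·0.4283 = 7.907 mg/L.
At the second outfall, C = (0.4130·7.907 + 0.05300·49.90) / (0.4130 + 0.05300) = 12.68 mg/L.

12.7 mg/L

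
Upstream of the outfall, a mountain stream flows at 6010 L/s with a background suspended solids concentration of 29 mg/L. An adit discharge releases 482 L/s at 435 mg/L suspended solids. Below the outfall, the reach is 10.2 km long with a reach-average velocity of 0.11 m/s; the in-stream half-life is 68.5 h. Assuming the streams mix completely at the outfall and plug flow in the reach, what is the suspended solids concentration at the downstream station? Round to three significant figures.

Mixed concentration C = ΣQC/ΣQ = (6010·29.00 + 482.0·435.0) / 6492 = 384000/6492 = 59.14 mg/L.
Travel time t = 10.2·1000 / 0.11 = 92730 s = 25.76 h.
Half-life 68.5 h → k = ln 2 / 68.5 = 0.01012 h⁻¹ = 0.2429 d⁻¹.
Applying C = C₀e^(−kt): 59.14 × 0.7706 = 45.57 mg/L.

45.6 mg/L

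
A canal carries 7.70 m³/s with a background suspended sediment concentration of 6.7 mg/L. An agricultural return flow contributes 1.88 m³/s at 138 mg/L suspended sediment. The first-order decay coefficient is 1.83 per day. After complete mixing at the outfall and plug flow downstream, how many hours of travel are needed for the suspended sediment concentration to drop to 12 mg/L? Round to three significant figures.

Conservation of mass: C = (7.700·6.700 + 1.880·138.0) / 9.580 = 311.0/9.580 = 32.47 mg/L.
32.47·exp(−k·t) = 12 → t = ln(32.47/12)/k = 46990 s = 13.05 h.

13.1 h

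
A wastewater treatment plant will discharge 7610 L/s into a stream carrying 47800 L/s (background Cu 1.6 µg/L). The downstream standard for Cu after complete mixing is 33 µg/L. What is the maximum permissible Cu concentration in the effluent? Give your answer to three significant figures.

230 µg/L

At the limit, (Qr·Cr + Qe·Cₑ)/(Qr + Qe) = 33:
Cₑ = (55410·33 − 47800·1.600) / 7610 = 230.2 µg/L.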